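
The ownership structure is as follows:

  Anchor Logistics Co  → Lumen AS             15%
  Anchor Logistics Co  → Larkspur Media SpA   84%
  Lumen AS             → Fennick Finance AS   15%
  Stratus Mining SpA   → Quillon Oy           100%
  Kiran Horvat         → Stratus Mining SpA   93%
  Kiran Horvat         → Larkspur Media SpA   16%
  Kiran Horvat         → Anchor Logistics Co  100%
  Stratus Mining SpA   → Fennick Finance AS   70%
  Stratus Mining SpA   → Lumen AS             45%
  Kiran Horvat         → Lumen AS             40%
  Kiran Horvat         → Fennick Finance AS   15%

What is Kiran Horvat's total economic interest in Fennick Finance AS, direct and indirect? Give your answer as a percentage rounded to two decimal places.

94.63%

Kiran reaches Fennick along 5 paths.
Via Anchor → Lumen: 100% × 15% × 15% = 2.25%.
Via Lumen: 40% × 15% = 6%.
Via Stratus → Lumen: 93% × 45% × 15% = 6.2775%.
Direct stake: 15% = 15%.
Via Stratus: 93% × 70% = 65.1%.
Total: 2.25% + 6% + 6.2775% + 15% + 65.1% = 94.6275%.
Rounded: 94.63%.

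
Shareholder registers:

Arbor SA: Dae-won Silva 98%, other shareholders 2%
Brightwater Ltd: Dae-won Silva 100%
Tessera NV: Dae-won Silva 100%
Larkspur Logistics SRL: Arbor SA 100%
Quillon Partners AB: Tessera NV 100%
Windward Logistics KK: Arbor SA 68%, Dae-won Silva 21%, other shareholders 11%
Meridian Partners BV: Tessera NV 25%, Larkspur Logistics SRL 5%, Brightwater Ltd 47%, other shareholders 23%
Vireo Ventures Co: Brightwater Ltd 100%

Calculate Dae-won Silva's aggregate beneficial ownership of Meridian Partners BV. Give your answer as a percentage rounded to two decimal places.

Dae-won reaches Meridian along 3 paths.
Via Tessera: 100% × 25% = 25%.
Via Arbor → Larkspur: 98% × 100% × 5% = 4.9%.
Via Brightwater: 100% × 47% = 47%.
Total: 25% + 4.9% + 47% = 76.9%.
Rounded: 76.90%.

76.90%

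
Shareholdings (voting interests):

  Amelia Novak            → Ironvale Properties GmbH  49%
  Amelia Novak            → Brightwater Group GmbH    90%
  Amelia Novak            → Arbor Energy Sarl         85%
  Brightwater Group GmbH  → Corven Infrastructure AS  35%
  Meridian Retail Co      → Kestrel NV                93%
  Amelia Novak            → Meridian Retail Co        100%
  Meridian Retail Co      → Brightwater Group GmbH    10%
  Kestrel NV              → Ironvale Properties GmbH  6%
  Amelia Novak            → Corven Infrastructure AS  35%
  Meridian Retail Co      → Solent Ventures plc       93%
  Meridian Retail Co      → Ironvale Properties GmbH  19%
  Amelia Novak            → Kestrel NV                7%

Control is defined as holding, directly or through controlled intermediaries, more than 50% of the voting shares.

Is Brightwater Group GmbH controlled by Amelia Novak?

Yes

Amelia holds 100% of Meridian, so Amelia controls Meridian.
Amelia and Meridian together hold 90% + 10% = 100% of Brightwater, so Amelia controls Brightwater.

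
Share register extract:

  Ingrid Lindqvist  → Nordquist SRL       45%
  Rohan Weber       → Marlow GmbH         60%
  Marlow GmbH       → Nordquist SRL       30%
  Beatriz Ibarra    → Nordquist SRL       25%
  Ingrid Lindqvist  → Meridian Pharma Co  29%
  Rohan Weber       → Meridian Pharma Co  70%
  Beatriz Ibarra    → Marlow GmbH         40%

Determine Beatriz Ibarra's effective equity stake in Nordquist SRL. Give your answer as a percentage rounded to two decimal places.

Beatriz reaches Nordquist along 2 paths.
Direct stake: 25% = 25%.
Via Marlow: 40% × 30% = 12%.
Total: 25% + 12% = 37%.
Rounded: 37.00%.

37.00%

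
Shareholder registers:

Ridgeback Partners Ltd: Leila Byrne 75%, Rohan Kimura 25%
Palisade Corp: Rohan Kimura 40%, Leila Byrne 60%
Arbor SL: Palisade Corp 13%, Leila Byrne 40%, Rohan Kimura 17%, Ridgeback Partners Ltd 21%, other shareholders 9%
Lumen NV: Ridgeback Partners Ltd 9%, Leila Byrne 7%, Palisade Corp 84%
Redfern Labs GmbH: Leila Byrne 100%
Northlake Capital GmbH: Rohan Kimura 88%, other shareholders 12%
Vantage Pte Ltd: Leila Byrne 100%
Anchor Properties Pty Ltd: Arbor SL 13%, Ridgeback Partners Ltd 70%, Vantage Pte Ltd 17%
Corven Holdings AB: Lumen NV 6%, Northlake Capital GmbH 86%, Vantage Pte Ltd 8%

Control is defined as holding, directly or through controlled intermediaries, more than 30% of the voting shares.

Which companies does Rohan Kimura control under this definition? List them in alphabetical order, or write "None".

Corven Holdings AB, Lumen NV, Northlake Capital GmbH, Palisade Corp

Rohan holds 40% of Palisade, so Rohan controls Palisade.
Palisade holds 84% of Lumen, so Rohan controls Lumen.
Rohan holds 88% of Northlake, so Rohan controls Northlake.
Lumen and Northlake together hold 6% + 86% = 92% of Corven, so Rohan controls Corven.
No other company's threshold is met.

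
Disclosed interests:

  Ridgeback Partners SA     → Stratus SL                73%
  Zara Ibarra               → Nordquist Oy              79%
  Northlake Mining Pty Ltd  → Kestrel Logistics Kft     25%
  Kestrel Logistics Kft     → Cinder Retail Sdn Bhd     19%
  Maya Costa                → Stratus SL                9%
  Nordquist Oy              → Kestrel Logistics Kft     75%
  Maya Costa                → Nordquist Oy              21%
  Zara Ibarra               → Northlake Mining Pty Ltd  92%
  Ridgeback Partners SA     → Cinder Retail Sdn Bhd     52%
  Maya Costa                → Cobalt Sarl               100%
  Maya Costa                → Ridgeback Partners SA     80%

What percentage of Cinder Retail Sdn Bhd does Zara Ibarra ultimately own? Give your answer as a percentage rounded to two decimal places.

Zara reaches Cinder along 2 paths.
Via Northlake → Kestrel: 92% × 25% × 19% = 4.37%.
Via Nordquist → Kestrel: 79% × 75% × 19% = 11.2575%.
Total: 4.37% + 11.2575% = 15.6275%.
Rounded: 15.63%.

15.63%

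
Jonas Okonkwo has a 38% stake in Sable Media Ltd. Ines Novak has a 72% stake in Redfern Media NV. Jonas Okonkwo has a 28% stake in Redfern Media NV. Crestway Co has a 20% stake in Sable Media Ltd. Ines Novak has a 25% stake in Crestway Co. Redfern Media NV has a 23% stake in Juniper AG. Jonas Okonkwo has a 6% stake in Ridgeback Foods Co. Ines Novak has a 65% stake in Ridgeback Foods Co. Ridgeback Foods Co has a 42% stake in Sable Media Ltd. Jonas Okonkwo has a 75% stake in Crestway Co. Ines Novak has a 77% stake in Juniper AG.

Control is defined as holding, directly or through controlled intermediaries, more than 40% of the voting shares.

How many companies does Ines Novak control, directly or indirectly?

Ines holds 72% of Redfern, so Ines controls Redfern.
Ines holds 65% of Ridgeback, so Ines controls Ridgeback.
Redfern and Ines together hold 23% + 77% = 100% of Juniper, so Ines controls Juniper.
Ridgeback holds 42% of Sable, so Ines controls Sable.
No other company's threshold is met.
Ines controls 4 companies.

4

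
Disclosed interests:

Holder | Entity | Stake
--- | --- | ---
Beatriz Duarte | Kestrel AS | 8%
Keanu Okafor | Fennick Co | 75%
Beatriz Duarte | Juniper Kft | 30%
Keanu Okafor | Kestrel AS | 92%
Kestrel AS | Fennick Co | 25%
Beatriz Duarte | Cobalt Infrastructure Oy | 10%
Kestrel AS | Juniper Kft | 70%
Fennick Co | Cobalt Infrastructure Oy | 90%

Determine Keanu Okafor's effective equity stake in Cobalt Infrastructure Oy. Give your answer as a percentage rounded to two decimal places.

Keanu reaches Cobalt along 2 paths.
Via Kestrel → Fennick: 92% × 25% × 90% = 20.7%.
Via Fennick: 75% × 90% = 67.5%.
Total: 20.7% + 67.5% = 88.2%.
Rounded: 88.20%.

88.20%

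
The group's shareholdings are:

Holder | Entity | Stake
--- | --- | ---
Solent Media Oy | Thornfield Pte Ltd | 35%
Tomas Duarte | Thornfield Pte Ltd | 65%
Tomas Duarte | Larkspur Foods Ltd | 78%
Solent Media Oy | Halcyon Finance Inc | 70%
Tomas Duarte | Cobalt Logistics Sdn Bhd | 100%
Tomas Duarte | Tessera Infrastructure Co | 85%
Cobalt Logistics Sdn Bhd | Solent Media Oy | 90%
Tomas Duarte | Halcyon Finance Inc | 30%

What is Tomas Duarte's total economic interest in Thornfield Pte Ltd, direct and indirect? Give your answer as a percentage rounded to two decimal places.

Tomas reaches Thornfield along 2 paths.
Via Cobalt → Solent: 100% × 90% × 35% = 31.5%.
Direct stake: 65% = 65%.
Total: 31.5% + 65% = 96.5%.
Rounded: 96.50%.

96.50%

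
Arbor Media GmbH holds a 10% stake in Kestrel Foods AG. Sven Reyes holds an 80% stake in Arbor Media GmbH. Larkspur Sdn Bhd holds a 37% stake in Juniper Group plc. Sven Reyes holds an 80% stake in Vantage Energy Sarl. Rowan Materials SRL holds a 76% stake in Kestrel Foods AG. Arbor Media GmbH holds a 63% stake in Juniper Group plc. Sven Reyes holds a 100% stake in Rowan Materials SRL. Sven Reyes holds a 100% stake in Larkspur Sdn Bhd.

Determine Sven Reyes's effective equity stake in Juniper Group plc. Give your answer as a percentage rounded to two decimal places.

Sven reaches Juniper along 2 paths.
Via Arbor: 80% × 63% = 50.4%.
Via Larkspur: 100% × 37% = 37%.
Total: 50.4% + 37% = 87.4%.
Rounded: 87.40%.

87.40%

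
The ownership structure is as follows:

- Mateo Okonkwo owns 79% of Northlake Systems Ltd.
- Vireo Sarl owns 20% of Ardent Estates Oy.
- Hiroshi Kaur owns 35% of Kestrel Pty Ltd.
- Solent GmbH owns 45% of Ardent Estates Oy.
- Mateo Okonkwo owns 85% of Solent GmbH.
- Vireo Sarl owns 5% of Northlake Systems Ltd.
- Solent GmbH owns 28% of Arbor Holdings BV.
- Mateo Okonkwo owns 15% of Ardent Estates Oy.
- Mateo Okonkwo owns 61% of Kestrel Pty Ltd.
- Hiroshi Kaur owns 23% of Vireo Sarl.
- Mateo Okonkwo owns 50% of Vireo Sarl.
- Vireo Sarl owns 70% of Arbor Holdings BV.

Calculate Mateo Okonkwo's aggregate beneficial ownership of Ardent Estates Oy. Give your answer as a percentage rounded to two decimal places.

Mateo reaches Ardent along 3 paths.
Via Vireo: 50% × 20% = 10%.
Via Solent: 85% × 45% = 38.25%.
Direct stake: 15% = 15%.
Total: 10% + 38.25% + 15% = 63.25%.

63.25%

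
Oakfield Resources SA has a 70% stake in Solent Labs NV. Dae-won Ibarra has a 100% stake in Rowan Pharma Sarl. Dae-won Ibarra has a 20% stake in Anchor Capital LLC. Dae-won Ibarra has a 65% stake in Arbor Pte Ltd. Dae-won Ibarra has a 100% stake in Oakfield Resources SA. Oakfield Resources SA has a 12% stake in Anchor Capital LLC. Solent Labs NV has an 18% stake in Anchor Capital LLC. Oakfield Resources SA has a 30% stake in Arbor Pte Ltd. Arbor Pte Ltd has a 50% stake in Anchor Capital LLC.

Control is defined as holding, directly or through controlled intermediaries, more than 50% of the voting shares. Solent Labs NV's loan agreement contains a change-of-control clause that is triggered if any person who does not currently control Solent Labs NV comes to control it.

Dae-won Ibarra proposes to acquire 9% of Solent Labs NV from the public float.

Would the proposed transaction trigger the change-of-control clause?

No

The purchase changes only Dae-won's holdings, so Dae-won is the only person who could newly come to control Solent.
Dae-won holds 100% of Oakfield, so Dae-won controls Oakfield.
Oakfield holds 70% of Solent, so Dae-won controls Solent.
So Dae-won already controls Solent before the transaction.
After the purchase, Dae-won holds 9% of Solent directly.
Dae-won controlled Solent already, so this is not a new person acquiring control; every other person's position is unchanged or reduced.
No new person acquires control, so the clause is not triggered.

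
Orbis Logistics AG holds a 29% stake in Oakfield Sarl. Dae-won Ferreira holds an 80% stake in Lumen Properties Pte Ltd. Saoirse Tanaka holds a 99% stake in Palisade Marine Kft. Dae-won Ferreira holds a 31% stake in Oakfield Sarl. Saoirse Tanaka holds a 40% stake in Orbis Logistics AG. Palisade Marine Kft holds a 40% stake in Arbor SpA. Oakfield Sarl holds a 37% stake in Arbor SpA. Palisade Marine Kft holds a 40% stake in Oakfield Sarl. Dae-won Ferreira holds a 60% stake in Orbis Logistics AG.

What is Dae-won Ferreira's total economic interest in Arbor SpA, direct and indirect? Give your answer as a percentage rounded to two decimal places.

Dae-won reaches Arbor along 2 paths.
Via Orbis → Oakfield: 60% × 29% × 37% = 6.438%.
Via Oakfield: 31% × 37% = 11.47%.
Total: 6.438% + 11.47% = 17.908%.
Rounded: 17.91%.

17.91%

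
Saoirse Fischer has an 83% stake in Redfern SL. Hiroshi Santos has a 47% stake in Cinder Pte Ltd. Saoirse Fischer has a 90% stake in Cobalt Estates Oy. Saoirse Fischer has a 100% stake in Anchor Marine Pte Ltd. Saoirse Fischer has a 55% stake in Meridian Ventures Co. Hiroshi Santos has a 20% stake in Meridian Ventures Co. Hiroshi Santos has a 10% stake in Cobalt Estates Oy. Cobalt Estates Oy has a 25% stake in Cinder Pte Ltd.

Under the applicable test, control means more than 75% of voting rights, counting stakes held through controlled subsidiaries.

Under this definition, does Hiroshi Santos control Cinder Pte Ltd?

No

Hiroshi's largest direct stake is 47% in Cinder, which does not meet the threshold, so Hiroshi controls no company.
In Cinder, Hiroshi's side holds only 47%, not > 75%.
So Hiroshi does not control Cinder.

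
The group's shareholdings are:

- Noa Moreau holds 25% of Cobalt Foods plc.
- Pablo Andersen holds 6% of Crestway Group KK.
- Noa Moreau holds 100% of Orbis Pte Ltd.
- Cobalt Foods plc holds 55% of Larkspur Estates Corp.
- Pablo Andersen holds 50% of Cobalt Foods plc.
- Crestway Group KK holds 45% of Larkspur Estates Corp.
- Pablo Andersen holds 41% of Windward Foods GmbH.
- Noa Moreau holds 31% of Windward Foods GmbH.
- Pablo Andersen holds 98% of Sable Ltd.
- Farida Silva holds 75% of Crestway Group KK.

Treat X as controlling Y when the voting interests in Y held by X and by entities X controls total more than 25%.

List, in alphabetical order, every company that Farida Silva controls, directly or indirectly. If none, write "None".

Farida holds 75% of Crestway, so Farida controls Crestway.
Crestway holds 45% of Larkspur, so Farida controls Larkspur.
No other company's threshold is met.

Crestway Group KK, Larkspur Estates Corp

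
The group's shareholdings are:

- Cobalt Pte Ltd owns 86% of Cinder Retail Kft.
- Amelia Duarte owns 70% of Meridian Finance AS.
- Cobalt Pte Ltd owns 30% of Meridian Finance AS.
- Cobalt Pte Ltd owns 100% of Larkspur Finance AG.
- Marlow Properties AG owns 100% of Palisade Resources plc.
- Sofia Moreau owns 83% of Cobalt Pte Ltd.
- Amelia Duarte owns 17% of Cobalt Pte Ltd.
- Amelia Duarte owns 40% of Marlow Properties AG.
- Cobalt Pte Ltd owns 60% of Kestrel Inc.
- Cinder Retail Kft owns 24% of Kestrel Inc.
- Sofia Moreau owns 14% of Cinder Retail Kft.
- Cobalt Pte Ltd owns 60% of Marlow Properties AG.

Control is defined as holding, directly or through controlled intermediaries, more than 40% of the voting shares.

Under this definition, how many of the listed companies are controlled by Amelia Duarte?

Amelia holds 70% of Meridian, so Amelia controls Meridian.
No other company's threshold is met.
Amelia controls 1 company.

1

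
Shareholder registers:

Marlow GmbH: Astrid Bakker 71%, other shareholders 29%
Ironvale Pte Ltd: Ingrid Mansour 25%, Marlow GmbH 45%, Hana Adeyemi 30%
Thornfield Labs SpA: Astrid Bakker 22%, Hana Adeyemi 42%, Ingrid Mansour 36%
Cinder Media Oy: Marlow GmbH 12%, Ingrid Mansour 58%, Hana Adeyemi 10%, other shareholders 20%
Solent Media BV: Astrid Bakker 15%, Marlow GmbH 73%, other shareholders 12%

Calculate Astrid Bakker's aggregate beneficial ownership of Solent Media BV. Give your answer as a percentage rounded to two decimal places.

Astrid reaches Solent along 2 paths.
Direct stake: 15% = 15%.
Via Marlow: 71% × 73% = 51.83%.
Total: 15% + 51.83% = 66.83%.

66.83%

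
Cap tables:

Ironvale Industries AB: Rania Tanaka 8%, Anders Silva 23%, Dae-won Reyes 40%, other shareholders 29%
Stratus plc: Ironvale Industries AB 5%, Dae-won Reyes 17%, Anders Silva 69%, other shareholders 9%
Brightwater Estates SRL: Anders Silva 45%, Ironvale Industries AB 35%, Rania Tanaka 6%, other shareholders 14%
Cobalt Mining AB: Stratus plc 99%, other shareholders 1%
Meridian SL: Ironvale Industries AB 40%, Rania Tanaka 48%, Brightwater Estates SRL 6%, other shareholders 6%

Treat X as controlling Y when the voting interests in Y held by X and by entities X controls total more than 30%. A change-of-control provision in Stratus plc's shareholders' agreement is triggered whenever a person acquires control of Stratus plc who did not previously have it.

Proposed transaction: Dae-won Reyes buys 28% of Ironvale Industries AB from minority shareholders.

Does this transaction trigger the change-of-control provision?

No

The purchase changes only Dae-won's holdings, so Dae-won is the only person who could newly come to control Stratus.
Dae-won holds 40% of Ironvale, so Dae-won controls Ironvale.
Ironvale holds 35% of Brightwater, so Dae-won controls Brightwater.
Ironvale and Brightwater together hold 40% + 6% = 46% of Meridian, so Dae-won controls Meridian.
In Stratus, Dae-won's side holds only 5% + 17% = 22%, not > 30%.
So before the transaction, Dae-won does not control Stratus.
After the purchase, Dae-won's direct stake in Ironvale rises to 40% + 28% = 68%.
Dae-won holds 68% of Ironvale, so Dae-won controls Ironvale.
After the transaction, Dae-won's side holds 5% + 17% = 22% of Stratus, not > 30%, so Dae-won still does not control Stratus.
No new person acquires control, so the clause is not triggered.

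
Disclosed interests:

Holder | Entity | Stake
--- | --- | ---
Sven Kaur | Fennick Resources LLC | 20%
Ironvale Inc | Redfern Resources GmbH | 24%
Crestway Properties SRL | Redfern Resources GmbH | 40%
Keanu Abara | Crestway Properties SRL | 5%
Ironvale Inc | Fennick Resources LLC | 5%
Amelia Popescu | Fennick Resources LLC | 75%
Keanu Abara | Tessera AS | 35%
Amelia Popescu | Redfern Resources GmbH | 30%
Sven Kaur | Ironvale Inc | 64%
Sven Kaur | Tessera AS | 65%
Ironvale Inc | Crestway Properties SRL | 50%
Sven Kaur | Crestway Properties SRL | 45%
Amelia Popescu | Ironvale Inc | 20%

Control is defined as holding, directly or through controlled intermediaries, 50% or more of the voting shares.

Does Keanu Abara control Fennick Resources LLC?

Keanu's largest direct stake is 35% in Tessera, which does not meet the threshold, so Keanu controls no company.
Neither Keanu nor any entity Keanu controls holds any voting interest in Fennick.
So Keanu does not control Fennick.

No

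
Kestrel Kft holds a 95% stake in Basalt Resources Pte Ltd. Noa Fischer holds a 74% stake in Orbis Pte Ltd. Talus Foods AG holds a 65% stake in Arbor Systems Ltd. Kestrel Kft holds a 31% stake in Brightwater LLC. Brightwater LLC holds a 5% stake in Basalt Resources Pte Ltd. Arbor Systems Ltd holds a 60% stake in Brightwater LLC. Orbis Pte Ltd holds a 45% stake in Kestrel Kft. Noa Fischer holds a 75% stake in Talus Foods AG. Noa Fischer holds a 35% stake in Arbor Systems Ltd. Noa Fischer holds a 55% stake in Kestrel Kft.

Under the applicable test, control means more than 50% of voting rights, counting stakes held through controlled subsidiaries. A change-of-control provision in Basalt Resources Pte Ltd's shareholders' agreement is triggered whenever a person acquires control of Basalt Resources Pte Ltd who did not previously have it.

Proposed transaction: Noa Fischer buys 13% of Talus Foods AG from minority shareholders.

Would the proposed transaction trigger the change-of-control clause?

No

The purchase changes only Noa's holdings, so Noa is the only person who could newly come to control Basalt.
Noa holds 74% of Orbis, so Noa controls Orbis.
Orbis and Noa together hold 45% + 55% = 100% of Kestrel, so Noa controls Kestrel.
Noa holds 75% of Talus, so Noa controls Talus.
Noa and Talus together hold 35% + 65% = 100% of Arbor, so Noa controls Arbor.
Kestrel and Arbor together hold 31% + 60% = 91% of Brightwater, so Noa controls Brightwater.
Kestrel and Brightwater together hold 95% + 5% = 100% of Basalt, so Noa controls Basalt.
So Noa already controls Basalt before the transaction.
After the purchase, Noa's direct stake in Talus rises to 75% + 13% = 88%.
Noa controlled Basalt already, so this is not a new person acquiring control; every other person's position is unchanged or reduced.
No new person acquires control, so the clause is not triggered.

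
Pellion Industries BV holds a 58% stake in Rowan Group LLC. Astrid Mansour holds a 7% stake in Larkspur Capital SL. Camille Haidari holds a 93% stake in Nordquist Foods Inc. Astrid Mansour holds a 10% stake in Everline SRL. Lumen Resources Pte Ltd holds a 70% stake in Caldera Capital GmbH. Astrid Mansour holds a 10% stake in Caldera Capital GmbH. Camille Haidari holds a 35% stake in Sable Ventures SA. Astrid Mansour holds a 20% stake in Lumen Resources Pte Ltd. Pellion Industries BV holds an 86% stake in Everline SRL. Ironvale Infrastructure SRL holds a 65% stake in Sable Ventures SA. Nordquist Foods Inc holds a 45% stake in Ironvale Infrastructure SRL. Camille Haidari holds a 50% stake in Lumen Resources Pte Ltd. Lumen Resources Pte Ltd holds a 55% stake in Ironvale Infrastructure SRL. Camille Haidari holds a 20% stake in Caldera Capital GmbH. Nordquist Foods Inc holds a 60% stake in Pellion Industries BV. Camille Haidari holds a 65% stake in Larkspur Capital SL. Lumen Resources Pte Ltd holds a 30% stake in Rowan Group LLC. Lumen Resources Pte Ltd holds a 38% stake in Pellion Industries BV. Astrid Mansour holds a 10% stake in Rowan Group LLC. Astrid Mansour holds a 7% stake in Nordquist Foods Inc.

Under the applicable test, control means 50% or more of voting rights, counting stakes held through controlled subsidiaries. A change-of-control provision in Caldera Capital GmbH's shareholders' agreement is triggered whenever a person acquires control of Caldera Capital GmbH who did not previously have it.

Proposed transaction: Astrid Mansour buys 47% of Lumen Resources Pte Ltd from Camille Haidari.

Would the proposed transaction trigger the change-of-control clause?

Yes

The purchase adds only to Astrid's holdings (Camille's stake shrinks), so Astrid is the only person who could newly come to control Caldera.
Astrid's largest direct stake is 20% in Lumen, which does not meet the threshold, so Astrid controls no company.
In Caldera, Astrid's side holds only 10%, not ≥ 50%.
So before the transaction, Astrid does not control Caldera.
After the purchase, Astrid's direct stake in Lumen rises to 20% + 47% = 67%, and Camille's stake falls to 3%.
Astrid holds 67% of Lumen, so Astrid controls Lumen.
Lumen and Astrid together hold 70% + 10% = 80% of Caldera, so Astrid controls Caldera.
Astrid did not control Caldera before and does after, so the clause is triggered.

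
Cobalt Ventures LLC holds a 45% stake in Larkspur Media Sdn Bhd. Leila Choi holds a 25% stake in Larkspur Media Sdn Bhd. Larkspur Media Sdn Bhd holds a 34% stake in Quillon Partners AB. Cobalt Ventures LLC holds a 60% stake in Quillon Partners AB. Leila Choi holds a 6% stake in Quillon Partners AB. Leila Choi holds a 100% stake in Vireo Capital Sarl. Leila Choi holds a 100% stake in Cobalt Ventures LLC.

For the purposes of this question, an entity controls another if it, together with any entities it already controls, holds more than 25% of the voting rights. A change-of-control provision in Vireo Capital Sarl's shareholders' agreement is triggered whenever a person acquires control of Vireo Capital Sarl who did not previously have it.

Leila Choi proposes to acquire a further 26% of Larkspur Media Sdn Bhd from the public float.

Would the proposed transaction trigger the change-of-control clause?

The purchase changes only Leila's holdings, so Leila is the only person who could newly come to control Vireo.
Leila holds 100% of Vireo, so Leila controls Vireo.
So Leila already controls Vireo before the transaction.
After the purchase, Leila's direct stake in Larkspur rises to 25% + 26% = 51%.
Leila controlled Vireo already, so this is not a new person acquiring control; every other person's position is unchanged or reduced.
No new person acquires control, so the clause is not triggered.

No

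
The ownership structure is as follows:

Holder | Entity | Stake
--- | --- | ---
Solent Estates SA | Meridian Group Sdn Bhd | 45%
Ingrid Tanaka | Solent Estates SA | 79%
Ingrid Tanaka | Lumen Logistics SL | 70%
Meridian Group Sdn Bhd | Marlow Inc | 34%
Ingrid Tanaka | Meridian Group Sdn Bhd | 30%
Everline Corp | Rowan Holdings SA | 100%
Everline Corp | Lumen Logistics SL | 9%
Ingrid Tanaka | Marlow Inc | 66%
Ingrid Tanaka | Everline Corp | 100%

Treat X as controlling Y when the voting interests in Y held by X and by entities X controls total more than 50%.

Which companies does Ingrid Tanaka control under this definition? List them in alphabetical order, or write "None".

Everline Corp, Lumen Logistics SL, Marlow Inc, Meridian Group Sdn Bhd, Rowan Holdings SA, Solent Estates SA

Ingrid holds 79% of Solent, so Ingrid controls Solent.
Ingrid holds 100% of Everline, so Ingrid controls Everline.
Everline and Ingrid together hold 9% + 70% = 79% of Lumen, so Ingrid controls Lumen.
Everline holds 100% of Rowan, so Ingrid controls Rowan.
Solent and Ingrid together hold 45% + 30% = 75% of Meridian, so Ingrid controls Meridian.
Ingrid and Meridian together hold 66% + 34% = 100% of Marlow, so Ingrid controls Marlow.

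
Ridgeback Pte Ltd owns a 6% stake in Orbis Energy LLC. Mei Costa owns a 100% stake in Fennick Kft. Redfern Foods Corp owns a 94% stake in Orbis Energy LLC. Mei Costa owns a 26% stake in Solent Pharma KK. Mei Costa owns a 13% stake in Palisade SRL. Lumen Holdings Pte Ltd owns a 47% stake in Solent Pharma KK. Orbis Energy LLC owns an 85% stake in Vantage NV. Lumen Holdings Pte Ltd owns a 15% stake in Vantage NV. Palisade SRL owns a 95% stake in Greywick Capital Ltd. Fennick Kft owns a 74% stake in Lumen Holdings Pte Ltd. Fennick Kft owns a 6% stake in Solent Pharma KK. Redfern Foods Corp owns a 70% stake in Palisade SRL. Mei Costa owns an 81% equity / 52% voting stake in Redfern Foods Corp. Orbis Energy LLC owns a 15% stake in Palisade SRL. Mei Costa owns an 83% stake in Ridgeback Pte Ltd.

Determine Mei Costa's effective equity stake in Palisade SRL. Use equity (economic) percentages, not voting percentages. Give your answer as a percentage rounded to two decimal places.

Mei reaches Palisade along 4 paths.
Via Redfern: 81% × 70% = 56.7%.
Via Redfern → Orbis: 81% × 94% × 15% = 11.421%.
Via Ridgeback → Orbis: 83% × 6% × 15% = 0.747%.
Direct stake: 13% = 13%.
Total: 56.7% + 11.421% + 0.747% + 13% = 81.868%.
Rounded: 81.87%.

81.87%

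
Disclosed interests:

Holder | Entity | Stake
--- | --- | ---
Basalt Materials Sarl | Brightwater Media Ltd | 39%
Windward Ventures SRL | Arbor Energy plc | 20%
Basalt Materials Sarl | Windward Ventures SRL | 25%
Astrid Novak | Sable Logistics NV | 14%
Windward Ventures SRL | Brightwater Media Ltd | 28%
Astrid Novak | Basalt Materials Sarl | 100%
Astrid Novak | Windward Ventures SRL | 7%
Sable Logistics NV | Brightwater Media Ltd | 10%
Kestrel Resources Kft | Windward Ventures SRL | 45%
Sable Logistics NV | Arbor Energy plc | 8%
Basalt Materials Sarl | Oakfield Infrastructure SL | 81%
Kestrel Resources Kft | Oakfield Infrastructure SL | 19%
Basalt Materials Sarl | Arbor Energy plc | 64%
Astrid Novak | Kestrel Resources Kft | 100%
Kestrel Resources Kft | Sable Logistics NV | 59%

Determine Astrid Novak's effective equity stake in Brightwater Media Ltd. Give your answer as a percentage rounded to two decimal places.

67.86%

Astrid reaches Brightwater along 6 paths.
Via Kestrel → Sable: 100% × 59% × 10% = 5.9%.
Via Sable: 14% × 10% = 1.4%.
Via Basalt: 100% × 39% = 39%.
Via Windward: 7% × 28% = 1.96%.
Via Kestrel → Windward: 100% × 45% × 28% = 12.6%.
Via Basalt → Windward: 100% × 25% × 28% = 7%.
Total: 5.9% + 1.4% + 39% + 1.96% + 12.6% + 7% = 67.86%.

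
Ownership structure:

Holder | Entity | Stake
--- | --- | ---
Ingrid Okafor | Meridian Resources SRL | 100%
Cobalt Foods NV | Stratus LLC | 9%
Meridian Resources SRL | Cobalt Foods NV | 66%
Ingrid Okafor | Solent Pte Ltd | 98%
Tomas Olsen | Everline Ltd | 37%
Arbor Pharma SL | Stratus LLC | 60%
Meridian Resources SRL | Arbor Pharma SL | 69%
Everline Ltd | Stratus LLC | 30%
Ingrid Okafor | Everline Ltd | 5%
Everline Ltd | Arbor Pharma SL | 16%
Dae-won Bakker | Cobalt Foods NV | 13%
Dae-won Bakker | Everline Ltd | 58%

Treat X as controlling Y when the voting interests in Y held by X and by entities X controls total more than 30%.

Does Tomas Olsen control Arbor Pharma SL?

Tomas holds 37% of Everline, so Tomas controls Everline.
In Arbor, Tomas's side holds only 16%, not > 30%.
So Tomas does not control Arbor.

No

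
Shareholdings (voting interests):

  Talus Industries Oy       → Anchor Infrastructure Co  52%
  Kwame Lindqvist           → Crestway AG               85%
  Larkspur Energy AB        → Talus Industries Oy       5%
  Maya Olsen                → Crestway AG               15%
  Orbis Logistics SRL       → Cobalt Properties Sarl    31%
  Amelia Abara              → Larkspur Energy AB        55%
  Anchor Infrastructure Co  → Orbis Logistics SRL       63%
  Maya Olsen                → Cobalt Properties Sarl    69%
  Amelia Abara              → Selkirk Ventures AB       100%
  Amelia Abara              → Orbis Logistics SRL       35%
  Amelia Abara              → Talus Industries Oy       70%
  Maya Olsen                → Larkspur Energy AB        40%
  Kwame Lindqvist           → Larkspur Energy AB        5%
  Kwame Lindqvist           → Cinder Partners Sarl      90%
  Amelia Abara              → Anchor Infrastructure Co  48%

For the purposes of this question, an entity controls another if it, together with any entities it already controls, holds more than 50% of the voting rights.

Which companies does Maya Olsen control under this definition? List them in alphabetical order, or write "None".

Maya holds 69% of Cobalt, so Maya controls Cobalt.
No other company's threshold is met.

Cobalt Properties Sarl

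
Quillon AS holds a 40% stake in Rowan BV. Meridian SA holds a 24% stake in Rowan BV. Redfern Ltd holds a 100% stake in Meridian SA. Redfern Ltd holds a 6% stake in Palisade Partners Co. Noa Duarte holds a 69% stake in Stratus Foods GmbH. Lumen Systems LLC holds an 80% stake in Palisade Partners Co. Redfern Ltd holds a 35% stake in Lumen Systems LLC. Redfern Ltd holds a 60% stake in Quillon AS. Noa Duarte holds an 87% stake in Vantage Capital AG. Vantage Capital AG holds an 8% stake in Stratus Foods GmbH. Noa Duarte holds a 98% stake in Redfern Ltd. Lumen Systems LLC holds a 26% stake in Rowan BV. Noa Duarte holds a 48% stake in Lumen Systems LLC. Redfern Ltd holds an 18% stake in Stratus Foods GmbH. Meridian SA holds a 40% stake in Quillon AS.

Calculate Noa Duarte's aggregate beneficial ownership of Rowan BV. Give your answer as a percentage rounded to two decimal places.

84.12%

Noa reaches Rowan along 5 paths.
Via Redfern → Quillon: 98% × 60% × 40% = 23.52%.
Via Redfern → Meridian → Quillon: 98% × 100% × 40% × 40% = 15.68%.
Via Redfern → Lumen: 98% × 35% × 26% = 8.918%.
Via Lumen: 48% × 26% = 12.48%.
Via Redfern → Meridian: 98% × 100% × 24% = 23.52%.
Total: 23.52% + 15.68% + 8.918% + 12.48% + 23.52% = 84.118%.
Rounded: 84.12%.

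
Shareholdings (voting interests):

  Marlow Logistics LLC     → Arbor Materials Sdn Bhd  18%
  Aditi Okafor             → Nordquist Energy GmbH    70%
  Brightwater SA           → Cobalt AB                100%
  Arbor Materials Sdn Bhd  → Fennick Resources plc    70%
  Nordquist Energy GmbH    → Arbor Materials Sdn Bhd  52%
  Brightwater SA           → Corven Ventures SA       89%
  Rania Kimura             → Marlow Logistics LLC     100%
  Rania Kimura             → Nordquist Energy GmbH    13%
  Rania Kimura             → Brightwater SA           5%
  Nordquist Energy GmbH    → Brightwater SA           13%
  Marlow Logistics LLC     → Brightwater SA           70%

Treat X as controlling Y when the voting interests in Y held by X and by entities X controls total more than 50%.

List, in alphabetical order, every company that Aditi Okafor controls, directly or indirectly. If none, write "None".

Arbor Materials Sdn Bhd, Fennick Resources plc, Nordquist Energy GmbH

Aditi holds 70% of Nordquist, so Aditi controls Nordquist.
Nordquist holds 52% of Arbor, so Aditi controls Arbor.
Arbor holds 70% of Fennick, so Aditi controls Fennick.
No other company's threshold is met.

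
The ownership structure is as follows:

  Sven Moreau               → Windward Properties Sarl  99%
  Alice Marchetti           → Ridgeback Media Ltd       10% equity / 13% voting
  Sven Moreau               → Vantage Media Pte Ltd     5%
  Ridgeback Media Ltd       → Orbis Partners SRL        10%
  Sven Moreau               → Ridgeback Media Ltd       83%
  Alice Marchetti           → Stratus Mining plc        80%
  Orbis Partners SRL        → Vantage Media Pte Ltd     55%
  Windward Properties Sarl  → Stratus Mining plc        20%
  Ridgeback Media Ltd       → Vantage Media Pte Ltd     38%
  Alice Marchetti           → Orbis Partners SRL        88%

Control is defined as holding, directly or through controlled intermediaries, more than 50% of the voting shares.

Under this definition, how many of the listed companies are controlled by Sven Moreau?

2

Sven holds 83% of Ridgeback, so Sven controls Ridgeback.
Sven holds 99% of Windward, so Sven controls Windward.
No other company's threshold is met.
Sven controls 2 companies.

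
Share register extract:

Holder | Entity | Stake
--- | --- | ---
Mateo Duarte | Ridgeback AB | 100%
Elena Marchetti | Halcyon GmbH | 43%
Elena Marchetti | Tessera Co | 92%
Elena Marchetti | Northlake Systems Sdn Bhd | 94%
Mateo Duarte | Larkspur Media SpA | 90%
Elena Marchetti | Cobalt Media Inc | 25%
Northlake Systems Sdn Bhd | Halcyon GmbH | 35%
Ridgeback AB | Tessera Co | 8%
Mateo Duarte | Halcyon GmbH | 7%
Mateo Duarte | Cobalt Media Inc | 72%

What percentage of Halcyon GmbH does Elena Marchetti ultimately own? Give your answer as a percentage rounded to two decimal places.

Elena reaches Halcyon along 2 paths.
Via Northlake: 94% × 35% = 32.9%.
Direct stake: 43% = 43%.
Total: 32.9% + 43% = 75.9%.
Rounded: 75.90%.

75.90%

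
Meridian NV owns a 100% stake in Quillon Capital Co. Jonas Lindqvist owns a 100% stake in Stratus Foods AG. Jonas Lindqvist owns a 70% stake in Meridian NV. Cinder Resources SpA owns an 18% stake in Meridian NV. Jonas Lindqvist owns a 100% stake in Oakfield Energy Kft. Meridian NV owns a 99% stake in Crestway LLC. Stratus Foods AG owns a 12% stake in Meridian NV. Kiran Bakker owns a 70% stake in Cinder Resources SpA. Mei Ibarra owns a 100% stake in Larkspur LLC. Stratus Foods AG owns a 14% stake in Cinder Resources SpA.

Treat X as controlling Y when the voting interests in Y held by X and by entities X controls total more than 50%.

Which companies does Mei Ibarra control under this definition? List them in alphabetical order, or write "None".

Mei holds 100% of Larkspur, so Mei controls Larkspur.
No other company's threshold is met.

Larkspur LLC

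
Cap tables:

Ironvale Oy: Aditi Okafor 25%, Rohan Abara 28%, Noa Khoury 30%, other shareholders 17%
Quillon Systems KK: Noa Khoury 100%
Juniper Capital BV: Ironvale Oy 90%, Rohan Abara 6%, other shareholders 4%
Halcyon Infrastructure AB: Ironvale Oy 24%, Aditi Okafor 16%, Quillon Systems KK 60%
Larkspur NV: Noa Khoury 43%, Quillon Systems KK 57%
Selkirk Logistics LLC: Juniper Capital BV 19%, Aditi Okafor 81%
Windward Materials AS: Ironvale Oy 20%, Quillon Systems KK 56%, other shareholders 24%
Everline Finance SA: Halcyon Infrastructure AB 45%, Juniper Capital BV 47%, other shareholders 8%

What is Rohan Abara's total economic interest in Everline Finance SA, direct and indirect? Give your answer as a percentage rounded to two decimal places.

Rohan reaches Everline along 3 paths.
Via Ironvale → Halcyon: 28% × 24% × 45% = 3.024%.
Via Ironvale → Juniper: 28% × 90% × 47% = 11.844%.
Via Juniper: 6% × 47% = 2.82%.
Total: 3.024% + 11.844% + 2.82% = 17.688%.
Rounded: 17.69%.

17.69%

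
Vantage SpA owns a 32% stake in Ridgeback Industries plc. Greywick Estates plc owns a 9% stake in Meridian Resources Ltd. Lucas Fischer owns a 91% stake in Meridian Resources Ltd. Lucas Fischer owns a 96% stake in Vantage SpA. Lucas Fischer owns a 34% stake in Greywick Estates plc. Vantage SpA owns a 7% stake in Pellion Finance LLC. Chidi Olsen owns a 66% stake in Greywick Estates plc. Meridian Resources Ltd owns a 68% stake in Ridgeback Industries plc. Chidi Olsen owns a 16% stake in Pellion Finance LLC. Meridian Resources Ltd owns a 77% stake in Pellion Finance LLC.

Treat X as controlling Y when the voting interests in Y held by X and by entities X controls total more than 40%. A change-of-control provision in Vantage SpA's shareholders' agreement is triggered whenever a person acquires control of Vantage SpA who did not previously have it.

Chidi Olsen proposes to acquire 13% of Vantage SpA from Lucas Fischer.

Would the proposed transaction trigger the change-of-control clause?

No

The purchase adds only to Chidi's holdings (Lucas's stake shrinks), so Chidi is the only person who could newly come to control Vantage.
Chidi holds 66% of Greywick, so Chidi controls Greywick.
Neither Chidi nor any entity Chidi controls holds any voting interest in Vantage.
So before the transaction, Chidi does not control Vantage.
After the purchase, Chidi holds 13% of Vantage directly, and Lucas's stake falls to 83%.
After the transaction, Chidi's side holds 13% of Vantage, not > 40%, so Chidi still does not control Vantage.
No new person acquires control, so the clause is not triggered.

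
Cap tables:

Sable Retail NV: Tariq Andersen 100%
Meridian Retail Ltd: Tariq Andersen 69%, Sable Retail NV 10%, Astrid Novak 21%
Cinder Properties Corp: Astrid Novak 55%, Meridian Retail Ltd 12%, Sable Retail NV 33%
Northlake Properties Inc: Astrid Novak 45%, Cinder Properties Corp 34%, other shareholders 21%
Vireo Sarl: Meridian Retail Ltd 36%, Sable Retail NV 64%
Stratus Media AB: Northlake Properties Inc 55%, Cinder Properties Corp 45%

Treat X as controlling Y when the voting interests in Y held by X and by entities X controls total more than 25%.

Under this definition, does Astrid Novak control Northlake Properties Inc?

Astrid holds 55% of Cinder, so Astrid controls Cinder.
Astrid and Cinder together hold 45% + 34% = 79% of Northlake, so Astrid controls Northlake.

Yes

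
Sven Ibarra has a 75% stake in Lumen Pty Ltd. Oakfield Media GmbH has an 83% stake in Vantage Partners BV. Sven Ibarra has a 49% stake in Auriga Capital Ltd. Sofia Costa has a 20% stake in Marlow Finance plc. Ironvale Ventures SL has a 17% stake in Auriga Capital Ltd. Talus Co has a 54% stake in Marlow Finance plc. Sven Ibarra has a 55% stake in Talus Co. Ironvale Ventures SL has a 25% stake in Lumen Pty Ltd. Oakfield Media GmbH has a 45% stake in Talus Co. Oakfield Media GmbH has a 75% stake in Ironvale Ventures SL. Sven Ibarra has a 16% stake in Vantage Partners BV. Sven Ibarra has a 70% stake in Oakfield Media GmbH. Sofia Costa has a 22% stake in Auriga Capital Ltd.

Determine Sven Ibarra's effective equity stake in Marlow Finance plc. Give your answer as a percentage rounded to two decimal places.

Sven reaches Marlow along 2 paths.
Via Oakfield → Talus: 70% × 45% × 54% = 17.01%.
Via Talus: 55% × 54% = 29.7%.
Total: 17.01% + 29.7% = 46.71%.

46.71%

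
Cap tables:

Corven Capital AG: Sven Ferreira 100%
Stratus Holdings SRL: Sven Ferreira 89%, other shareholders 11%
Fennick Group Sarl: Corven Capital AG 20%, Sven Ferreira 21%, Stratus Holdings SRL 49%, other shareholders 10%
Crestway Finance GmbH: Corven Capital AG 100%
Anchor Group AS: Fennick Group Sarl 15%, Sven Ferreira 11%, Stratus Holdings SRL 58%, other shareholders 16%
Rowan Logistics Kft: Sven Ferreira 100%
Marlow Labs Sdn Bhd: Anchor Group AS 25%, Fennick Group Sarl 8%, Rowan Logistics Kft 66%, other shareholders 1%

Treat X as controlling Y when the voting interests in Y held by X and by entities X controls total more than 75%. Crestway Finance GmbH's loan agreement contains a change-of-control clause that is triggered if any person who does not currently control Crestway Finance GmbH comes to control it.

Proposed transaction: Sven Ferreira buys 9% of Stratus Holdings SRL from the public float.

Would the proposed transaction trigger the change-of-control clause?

The purchase changes only Sven's holdings, so Sven is the only person who could newly come to control Crestway.
Sven holds 100% of Corven, so Sven controls Corven.
Corven holds 100% of Crestway, so Sven controls Crestway.
So Sven already controls Crestway before the transaction.
After the purchase, Sven's direct stake in Stratus rises to 89% + 9% = 98%.
Sven controlled Crestway already, so this is not a new person acquiring control; every other person's position is unchanged or reduced.
No new person acquires control, so the clause is not triggered.

No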